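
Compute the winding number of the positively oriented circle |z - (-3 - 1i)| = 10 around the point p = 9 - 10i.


Step 1: Center c = (-3, -1), radius = 10
Step 2: |p - c|^2 = 12^2 + (-9)^2 = 225
Step 3: r^2 = 100
Step 4: |p-c| > r so winding number = 0

0


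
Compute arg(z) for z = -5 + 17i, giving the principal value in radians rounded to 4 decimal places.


Step 1: z = -5 + 17i
Step 2: arg(z) = atan2(17, -5)
Step 3: arg(z) = 1.8568

1.8568


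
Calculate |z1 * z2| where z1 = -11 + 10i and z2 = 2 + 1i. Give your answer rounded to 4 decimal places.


Step 1: |z1| = sqrt((-11)^2 + 10^2) = sqrt(221)
Step 2: |z2| = sqrt(2^2 + 1^2) = sqrt(5)
Step 3: |z1*z2| = |z1|*|z2| = sqrt(221) * sqrt(5) = sqrt(221 * 5) = sqrt(1105)
Step 4: = 33.2415

33.2415


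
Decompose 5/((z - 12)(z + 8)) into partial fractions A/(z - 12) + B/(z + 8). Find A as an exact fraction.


Step 1: Multiply both sides by (z - 12) and set z = 12
Step 2: A = 5 / (12 + 8)
Step 3: A = 5 / 20
Step 4: A = 1/4

1/4


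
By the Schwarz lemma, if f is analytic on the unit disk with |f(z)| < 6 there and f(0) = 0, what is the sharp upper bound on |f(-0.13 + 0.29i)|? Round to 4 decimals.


Step 1: g = f/6 maps D -> D with g(0) = 0, so by the Schwarz lemma |g(z)| <= |z|, i.e. |f(z)| <= 6|z|; this is sharp (f(z) = 6z).
Step 2: |z0|^2 = (-0.13)^2 + 0.29^2 = 0.101
Step 3: |z0| = sqrt(0.101) = 0.317805
Step 4: Best bound = 6 * |z0| = 6 * 0.317805 = 1.9068

1.9068


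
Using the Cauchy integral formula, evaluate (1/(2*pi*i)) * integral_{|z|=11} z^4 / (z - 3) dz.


Step 1: f(z) = z^4, a = 3 is inside |z| = 11
Step 2: By Cauchy integral formula: (1/(2pi*i)) * integral = f(a)
Step 3: f(3) = 3^4 = 81

81


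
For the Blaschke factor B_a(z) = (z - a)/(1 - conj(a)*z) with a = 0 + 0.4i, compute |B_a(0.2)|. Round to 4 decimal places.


Step 1: Numerator z0 - a = 0.2 - (0 + 0.4i) = 0.2 - 0.4i
Step 2: Denominator 1 - conj(a)*z0 = 1 - (0 - 0.4i)*0.2 = 1 + 0.08i
Step 3: |z0 - a|^2 = 0.2^2 + (-0.4)^2 = 0.2; |1 - conj(a)*z0|^2 = 1^2 + 0.08^2 = 1.0064
Step 4: |B_a(0.2)| = sqrt(0.2 / 1.0064) = sqrt(0.198728)
Step 5: = 0.4458

0.4458


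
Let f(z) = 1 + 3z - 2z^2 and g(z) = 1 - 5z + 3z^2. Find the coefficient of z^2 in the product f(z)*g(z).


Step 1: z^2 term in f*g comes from: (1)*(3z^2) + (3z)*(-5z) + (-2z^2)*(1)
Step 2: = 3 - 15 - 2
Step 3: = -14

-14


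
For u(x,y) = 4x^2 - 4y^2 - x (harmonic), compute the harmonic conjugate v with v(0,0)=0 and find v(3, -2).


Step 1: v_x = -u_y = 8y + 0
Step 2: v_y = u_x = 8x - 1
Step 3: v = 8xy - y + C
Step 4: v(0,0) = 0 => C = 0
Step 5: v(3, -2) = -46

-46


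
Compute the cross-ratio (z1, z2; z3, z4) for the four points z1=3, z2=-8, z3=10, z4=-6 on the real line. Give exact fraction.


Step 1: (z1-z3)(z2-z4) = (-7) * (-2) = 14
Step 2: (z1-z4)(z2-z3) = 9 * (-18) = -162
Step 3: Cross-ratio = -14/162 = -7/81

-7/81


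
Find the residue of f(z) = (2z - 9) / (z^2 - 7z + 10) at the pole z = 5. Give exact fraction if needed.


Step 1: Q(z) = z^2 - 7z + 10 = (z - 5)(z - 2)
Step 2: Q'(z) = 2z - 7
Step 3: Q'(5) = 3, P(5) = 1
Step 4: Res = P(5)/Q'(5) = 1/3 = 1/3

1/3


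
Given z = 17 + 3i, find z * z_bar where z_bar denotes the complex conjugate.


Step 1: conj(z) = 17 - 3i
Step 2: z * conj(z) = 17^2 + 3^2
Step 3: = 289 + 9 = 298

298


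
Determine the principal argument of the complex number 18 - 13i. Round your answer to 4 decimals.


Step 1: z = 18 - 13i
Step 2: arg(z) = atan2(-13, 18)
Step 3: arg(z) = -0.6255

-0.6255


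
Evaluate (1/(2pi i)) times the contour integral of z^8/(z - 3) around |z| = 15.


Step 1: f(z) = z^8, a = 3 is inside |z| = 15
Step 2: By Cauchy integral formula: (1/(2pi*i)) * integral = f(a)
Step 3: f(3) = 3^8 = 6561

6561


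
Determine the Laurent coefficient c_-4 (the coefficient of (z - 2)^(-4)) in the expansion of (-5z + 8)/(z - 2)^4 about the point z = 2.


Step 1: Write the numerator in powers of (z - 2): -5z + 8 = -5(z - 2) + (-5*2 + 8) = -5(z - 2) - 2
Step 2: Divide by (z - 2)^4: f(z) = -2(z - 2)^(-4) - 5(z - 2)^(-3)
Step 3: This finite sum is the Laurent series of f about z = 2.
Step 4: Coefficient of (z - 2)^(-4) = -5*2 + 8 = -2

-2


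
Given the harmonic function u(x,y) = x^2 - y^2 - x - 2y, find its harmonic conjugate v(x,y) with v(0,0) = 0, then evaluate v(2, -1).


Step 1: v_x = -u_y = 2y + 2
Step 2: v_y = u_x = 2x - 1
Step 3: v = 2xy + 2x - y + C
Step 4: v(0,0) = 0 => C = 0
Step 5: v(2, -1) = 1

1


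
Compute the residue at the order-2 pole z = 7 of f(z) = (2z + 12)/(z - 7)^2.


Step 1: Pole of order 2 at z = 7
Step 2: Res = lim d/dz [(z - 7)^2 * f(z)] as z -> 7
Step 3: (z - 7)^2 * f(z) = 2z + 12
Step 4: d/dz[2z + 12] = 2

2


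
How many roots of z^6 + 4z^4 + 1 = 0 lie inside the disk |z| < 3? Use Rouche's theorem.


Step 1: On |z| = 3 the three terms have sizes |z^6| = 3^6 = 729, |4z^4| = 4*3^4 = 324, |1| = 1
Step 2: The dominant term is g(z) = z^6; let h(z) = 4z^4 + 1 so f = g + h
Step 3: On |z| = 3: |g| = 729 and |h| <= 324 + 1 = 325
Step 4: Since 729 > 325, |h| < |g| on |z| = 3, so by Rouche f has the same number of zeros as g inside |z| < 3
Step 5: g(z) = z^6 has 6 zeros (all at the origin) inside |z| < 3. Answer = 6

6


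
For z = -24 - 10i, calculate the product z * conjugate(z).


Step 1: conj(z) = -24 + 10i
Step 2: z * conj(z) = (-24)^2 + (-10)^2
Step 3: = 576 + 100 = 676

676


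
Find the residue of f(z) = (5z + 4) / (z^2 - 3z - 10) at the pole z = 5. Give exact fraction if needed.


Step 1: Q(z) = z^2 - 3z - 10 = (z - 5)(z + 2)
Step 2: Q'(z) = 2z - 3
Step 3: Q'(5) = 7, P(5) = 29
Step 4: Res = P(5)/Q'(5) = 29/7 = 29/7

29/7


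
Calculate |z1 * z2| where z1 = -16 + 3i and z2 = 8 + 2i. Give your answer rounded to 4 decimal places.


Step 1: |z1| = sqrt((-16)^2 + 3^2) = sqrt(265)
Step 2: |z2| = sqrt(8^2 + 2^2) = sqrt(68)
Step 3: |z1*z2| = |z1|*|z2| = sqrt(265) * sqrt(68) = sqrt(265 * 68) = sqrt(18020)
Step 4: = 134.2386

134.2386


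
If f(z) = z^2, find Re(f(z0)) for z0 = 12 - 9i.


Step 1: z0 = 12 - 9i
Step 2: z0^2 = 12^2 - (-9)^2 - 216i
Step 3: real part = 144 - 81 = 63

63


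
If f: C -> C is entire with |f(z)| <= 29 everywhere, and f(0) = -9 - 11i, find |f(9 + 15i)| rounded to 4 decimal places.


Step 1: By Liouville's theorem, a bounded entire function is constant.
Step 2: f(z) = f(0) = -9 - 11i for all z.
Step 3: |f(w)| = |-9 - 11i| = sqrt(81 + 121)
Step 4: = 14.2127

14.2127


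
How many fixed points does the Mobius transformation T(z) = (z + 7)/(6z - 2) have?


Step 1: Fixed points satisfy T(z) = z
Step 2: 6z^2 - 3z - 7 = 0
Step 3: Discriminant = (-3)^2 - 4*6*(-7) = 177
Step 4: Number of fixed points = 2

2


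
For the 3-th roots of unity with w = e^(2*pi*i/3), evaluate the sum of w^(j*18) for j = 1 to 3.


Step 1: The sum sum_{j=1}^{n} w^(k*j) equals n if n | k, else 0.
Step 2: Here n = 3, k = 18
Step 3: Does n divide k? 3 | 18 -> True
Step 4: Sum = 3

3


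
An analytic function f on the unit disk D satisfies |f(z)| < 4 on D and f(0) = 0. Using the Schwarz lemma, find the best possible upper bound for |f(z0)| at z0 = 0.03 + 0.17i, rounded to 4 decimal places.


Step 1: g = f/4 maps D -> D with g(0) = 0, so by the Schwarz lemma |g(z)| <= |z|, i.e. |f(z)| <= 4|z|; this is sharp (f(z) = 4z).
Step 2: |z0|^2 = 0.03^2 + 0.17^2 = 0.0298
Step 3: |z0| = sqrt(0.0298) = 0.172627
Step 4: Best bound = 4 * |z0| = 4 * 0.172627 = 0.6905

0.6905


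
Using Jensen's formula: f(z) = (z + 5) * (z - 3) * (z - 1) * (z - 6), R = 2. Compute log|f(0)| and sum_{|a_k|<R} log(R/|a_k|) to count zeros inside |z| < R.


Jensen's formula: (1/2pi)*integral log|f(Re^it)|dt = log|f(0)| + sum_{|a_k|<R} log(R/|a_k|)
Step 1: f(0) = 5 * (-3) * (-1) * (-6) = -90
Step 2: log|f(0)| = log|-5| + log|3| + log|1| + log|6| = 4.4998
Step 3: Zeros inside |z| < 2: 1
Step 4: Jensen sum = log(2/1) = 0.6931
Step 5: n(R) = number of terms in the Jensen sum = count of zeros inside |z| < 2 = 1

1


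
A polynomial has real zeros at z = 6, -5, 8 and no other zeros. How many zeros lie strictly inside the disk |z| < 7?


Step 1: Check each root:
  z = 6: |6| = 6 < 7
  z = -5: |-5| = 5 < 7
  z = 8: |8| = 8 >= 7
Step 2: Count = 2

2


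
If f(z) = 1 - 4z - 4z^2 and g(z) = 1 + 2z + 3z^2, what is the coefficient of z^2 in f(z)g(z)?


Step 1: z^2 term in f*g comes from: (1)*(3z^2) + (-4z)*(2z) + (-4z^2)*(1)
Step 2: = 3 - 8 - 4
Step 3: = -9

-9


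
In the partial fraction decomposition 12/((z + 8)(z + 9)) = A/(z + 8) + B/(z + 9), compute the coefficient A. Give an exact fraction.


Step 1: Multiply both sides by (z + 8) and set z = -8
Step 2: A = 12 / (-8 + 9)
Step 3: A = 12 / 1
Step 4: A = 12

12


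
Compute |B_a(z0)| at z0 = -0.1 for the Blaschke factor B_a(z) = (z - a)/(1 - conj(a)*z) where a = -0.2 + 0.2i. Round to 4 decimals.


Step 1: Numerator z0 - a = -0.1 - (-0.2 + 0.2i) = 0.1 - 0.2i
Step 2: Denominator 1 - conj(a)*z0 = 1 - (-0.2 - 0.2i)*(-0.1) = 0.98 - 0.02i
Step 3: |z0 - a|^2 = 0.1^2 + (-0.2)^2 = 0.05; |1 - conj(a)*z0|^2 = 0.98^2 + (-0.02)^2 = 0.9608
Step 4: |B_a(-0.1)| = sqrt(0.05 / 0.9608) = sqrt(0.05204)
Step 5: = 0.2281

0.2281


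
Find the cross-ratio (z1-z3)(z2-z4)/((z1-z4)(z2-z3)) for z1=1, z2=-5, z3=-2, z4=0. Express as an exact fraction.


Step 1: (z1-z3)(z2-z4) = 3 * (-5) = -15
Step 2: (z1-z4)(z2-z3) = 1 * (-3) = -3
Step 3: Cross-ratio = 15/3 = 5

5


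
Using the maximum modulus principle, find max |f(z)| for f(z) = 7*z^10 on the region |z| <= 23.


Step 1: On |z| = 23, |f(z)| = 7 * |z|^10 = 7 * 23^10
Step 2: By maximum modulus principle, maximum is on boundary.
Step 3: Maximum = 7 * 41426511213649 = 289985578495543

289985578495543


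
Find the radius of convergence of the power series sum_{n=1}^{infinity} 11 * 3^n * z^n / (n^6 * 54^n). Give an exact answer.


Step 1: General term a_n = 11 * 3^n / (n^6 * 54^n)
Step 2: By the root test, |a_n|^(1/n) = 11^(1/n) * 3 / (n^(6/n) * 54) -> 3/54 as n -> infinity (since 11^(1/n) -> 1 and n^(6/n) -> 1)
Step 3: R = 1/lim|a_n|^(1/n) = 54/3 = 18

18


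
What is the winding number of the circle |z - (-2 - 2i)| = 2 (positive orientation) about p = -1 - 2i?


Step 1: Center c = (-2, -2), radius = 2
Step 2: |p - c|^2 = 1^2 + 0^2 = 1
Step 3: r^2 = 4
Step 4: |p-c| < r so winding number = 1

1


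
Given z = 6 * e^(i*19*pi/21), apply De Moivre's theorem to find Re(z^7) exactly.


Step 1: By De Moivre's theorem, z^7 = 6^7 * e^(i*7*19*pi/21) = 279936 * (cos(19*pi/3) + i*sin(19*pi/3))
Step 2: |z|^7 = 6^7 = 279936
Step 3: Reduce the angle mod 2*pi: 19*pi/3 - 6*pi = pi/3
Step 4: cos(pi/3) = 1/2
Step 5: Re(z^7) = 279936 * 1/2 = 139968

139968


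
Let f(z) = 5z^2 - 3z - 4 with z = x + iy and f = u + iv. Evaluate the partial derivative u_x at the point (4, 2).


Step 1: f(z) = 5(x+iy)^2 - 3(x+iy) - 4
Step 2: u = 5(x^2 - y^2) - 3x - 4
Step 3: u_x = 10x - 3
Step 4: At (4, 2): u_x = 40 - 3 = 37

37


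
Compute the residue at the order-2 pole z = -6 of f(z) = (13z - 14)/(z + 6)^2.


Step 1: Pole of order 2 at z = -6
Step 2: Res = lim d/dz [(z + 6)^2 * f(z)] as z -> -6
Step 3: (z + 6)^2 * f(z) = 13z - 14
Step 4: d/dz[13z - 14] = 13

13


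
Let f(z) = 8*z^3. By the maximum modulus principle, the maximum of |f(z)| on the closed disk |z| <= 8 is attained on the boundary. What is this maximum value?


Step 1: On |z| = 8, |f(z)| = 8 * |z|^3 = 8 * 8^3
Step 2: By maximum modulus principle, maximum is on boundary.
Step 3: Maximum = 8 * 512 = 4096

4096


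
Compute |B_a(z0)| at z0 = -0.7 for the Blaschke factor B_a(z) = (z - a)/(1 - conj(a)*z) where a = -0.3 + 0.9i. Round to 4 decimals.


Step 1: Numerator z0 - a = -0.7 - (-0.3 + 0.9i) = -0.4 - 0.9i
Step 2: Denominator 1 - conj(a)*z0 = 1 - (-0.3 - 0.9i)*(-0.7) = 0.79 - 0.63i
Step 3: |z0 - a|^2 = (-0.4)^2 + (-0.9)^2 = 0.97; |1 - conj(a)*z0|^2 = 0.79^2 + (-0.63)^2 = 1.021
Step 4: |B_a(-0.7)| = sqrt(0.97 / 1.021) = sqrt(0.950049)
Step 5: = 0.9747

0.9747


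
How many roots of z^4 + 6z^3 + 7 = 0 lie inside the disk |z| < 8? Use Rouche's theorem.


Step 1: On |z| = 8 the three terms have sizes |z^4| = 8^4 = 4096, |6z^3| = 6*8^3 = 3072, |7| = 7
Step 2: The dominant term is g(z) = z^4; let h(z) = 6z^3 + 7 so f = g + h
Step 3: On |z| = 8: |g| = 4096 and |h| <= 3072 + 7 = 3079
Step 4: Since 4096 > 3079, |h| < |g| on |z| = 8, so by Rouche f has the same number of zeros as g inside |z| < 8
Step 5: g(z) = z^4 has 4 zeros (all at the origin) inside |z| < 8. Answer = 4

4


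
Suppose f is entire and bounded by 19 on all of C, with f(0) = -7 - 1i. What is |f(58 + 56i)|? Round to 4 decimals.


Step 1: By Liouville's theorem, a bounded entire function is constant.
Step 2: f(z) = f(0) = -7 - 1i for all z.
Step 3: |f(w)| = |-7 - 1i| = sqrt(49 + 1)
Step 4: = 7.0711

7.0711


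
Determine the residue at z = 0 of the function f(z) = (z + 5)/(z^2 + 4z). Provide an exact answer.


Step 1: Q(z) = z^2 + 4z = (z)(z + 4)
Step 2: Q'(z) = 2z + 4
Step 3: Q'(0) = 4, P(0) = 5
Step 4: Res = P(0)/Q'(0) = 5/4 = 5/4

5/4


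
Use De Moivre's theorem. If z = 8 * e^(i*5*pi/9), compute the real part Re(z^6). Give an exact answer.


Step 1: By De Moivre's theorem, z^6 = 8^6 * e^(i*6*5*pi/9) = 262144 * (cos(10*pi/3) + i*sin(10*pi/3))
Step 2: |z|^6 = 8^6 = 262144
Step 3: Reduce the angle mod 2*pi: 10*pi/3 - 2*pi = 4*pi/3
Step 4: cos(4*pi/3) = -1/2
Step 5: Re(z^6) = 262144 * (-1/2) = -131072

-131072


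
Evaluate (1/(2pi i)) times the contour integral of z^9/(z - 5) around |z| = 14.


Step 1: f(z) = z^9, a = 5 is inside |z| = 14
Step 2: By Cauchy integral formula: (1/(2pi*i)) * integral = f(a)
Step 3: f(5) = 5^9 = 1953125

1953125


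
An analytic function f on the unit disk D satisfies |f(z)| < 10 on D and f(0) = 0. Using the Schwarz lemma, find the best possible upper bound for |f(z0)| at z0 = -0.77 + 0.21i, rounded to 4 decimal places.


Step 1: g = f/10 maps D -> D with g(0) = 0, so by the Schwarz lemma |g(z)| <= |z|, i.e. |f(z)| <= 10|z|; this is sharp (f(z) = 10z).
Step 2: |z0|^2 = (-0.77)^2 + 0.21^2 = 0.637
Step 3: |z0| = sqrt(0.637) = 0.798123
Step 4: Best bound = 10 * |z0| = 10 * 0.798123 = 7.9812

7.9812


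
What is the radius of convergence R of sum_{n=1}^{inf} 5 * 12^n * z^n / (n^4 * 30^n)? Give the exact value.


Step 1: General term a_n = 5 * 12^n / (n^4 * 30^n)
Step 2: By the root test, |a_n|^(1/n) = 5^(1/n) * 12 / (n^(4/n) * 30) -> 12/30 as n -> infinity (since 5^(1/n) -> 1 and n^(4/n) -> 1)
Step 3: R = 1/lim|a_n|^(1/n) = 30/12 = 5/2

5/2


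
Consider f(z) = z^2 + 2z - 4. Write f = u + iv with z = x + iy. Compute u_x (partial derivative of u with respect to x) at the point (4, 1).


Step 1: f(z) = (x+iy)^2 + 2(x+iy) - 4
Step 2: u = (x^2 - y^2) + 2x - 4
Step 3: u_x = 2x + 2
Step 4: At (4, 1): u_x = 8 + 2 = 10

10


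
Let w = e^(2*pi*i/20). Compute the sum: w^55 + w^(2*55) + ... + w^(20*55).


Step 1: The sum sum_{j=1}^{n} w^(k*j) equals n if n | k, else 0.
Step 2: Here n = 20, k = 55
Step 3: Does n divide k? 20 | 55 -> False
Step 4: Sum = 0

0


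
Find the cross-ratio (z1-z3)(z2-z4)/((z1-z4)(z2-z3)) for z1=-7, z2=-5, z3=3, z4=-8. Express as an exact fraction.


Step 1: (z1-z3)(z2-z4) = (-10) * 3 = -30
Step 2: (z1-z4)(z2-z3) = 1 * (-8) = -8
Step 3: Cross-ratio = 30/8 = 15/4

15/4


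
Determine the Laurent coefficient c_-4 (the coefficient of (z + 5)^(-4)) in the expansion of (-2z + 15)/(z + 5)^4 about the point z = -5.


Step 1: Write the numerator in powers of (z + 5): -2z + 15 = -2(z + 5) + (-2*(-5) + 15) = -2(z + 5) + 25
Step 2: Divide by (z + 5)^4: f(z) = 25(z + 5)^(-4) - 2(z + 5)^(-3)
Step 3: This finite sum is the Laurent series of f about z = -5.
Step 4: Coefficient of (z + 5)^(-4) = -2*(-5) + 15 = 25

25


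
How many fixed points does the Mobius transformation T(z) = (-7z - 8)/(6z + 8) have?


Step 1: Fixed points satisfy T(z) = z
Step 2: 6z^2 + 15z + 8 = 0
Step 3: Discriminant = 15^2 - 4*6*8 = 33
Step 4: Number of fixed points = 2

2


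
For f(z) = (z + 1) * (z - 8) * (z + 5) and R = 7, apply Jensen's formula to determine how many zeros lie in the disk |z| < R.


Jensen's formula: (1/2pi)*integral log|f(Re^it)|dt = log|f(0)| + sum_{|a_k|<R} log(R/|a_k|)
Step 1: f(0) = 1 * (-8) * 5 = -40
Step 2: log|f(0)| = log|-1| + log|8| + log|-5| = 3.6889
Step 3: Zeros inside |z| < 7: -1, -5
Step 4: Jensen sum = log(7/1) + log(7/5) = 2.2824
Step 5: n(R) = number of terms in the Jensen sum = count of zeros inside |z| < 7 = 2

2


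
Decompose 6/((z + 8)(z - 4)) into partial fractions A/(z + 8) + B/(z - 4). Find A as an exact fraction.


Step 1: Multiply both sides by (z + 8) and set z = -8
Step 2: A = 6 / (-8 - 4)
Step 3: A = 6 / (-12)
Step 4: A = -1/2

-1/2


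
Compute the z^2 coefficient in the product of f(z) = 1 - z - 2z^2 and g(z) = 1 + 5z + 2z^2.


Step 1: z^2 term in f*g comes from: (1)*(2z^2) + (-z)*(5z) + (-2z^2)*(1)
Step 2: = 2 - 5 - 2
Step 3: = -5

-5


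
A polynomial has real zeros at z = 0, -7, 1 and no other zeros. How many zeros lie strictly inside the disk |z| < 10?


Step 1: Check each root:
  z = 0: |0| = 0 < 10
  z = -7: |-7| = 7 < 10
  z = 1: |1| = 1 < 10
Step 2: Count = 3

3


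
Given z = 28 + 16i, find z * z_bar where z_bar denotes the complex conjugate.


Step 1: conj(z) = 28 - 16i
Step 2: z * conj(z) = 28^2 + 16^2
Step 3: = 784 + 256 = 1040

1040


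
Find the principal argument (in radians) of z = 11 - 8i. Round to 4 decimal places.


Step 1: z = 11 - 8i
Step 2: arg(z) = atan2(-8, 11)
Step 3: arg(z) = -0.6288

-0.6288


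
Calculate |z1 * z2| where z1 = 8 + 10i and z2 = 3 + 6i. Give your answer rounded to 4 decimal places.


Step 1: |z1| = sqrt(8^2 + 10^2) = sqrt(164)
Step 2: |z2| = sqrt(3^2 + 6^2) = sqrt(45)
Step 3: |z1*z2| = |z1|*|z2| = sqrt(164) * sqrt(45) = sqrt(164 * 45) = sqrt(7380)
Step 4: = 85.9069

85.9069


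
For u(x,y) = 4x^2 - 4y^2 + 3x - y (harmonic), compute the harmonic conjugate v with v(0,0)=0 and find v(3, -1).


Step 1: v_x = -u_y = 8y + 1
Step 2: v_y = u_x = 8x + 3
Step 3: v = 8xy + x + 3y + C
Step 4: v(0,0) = 0 => C = 0
Step 5: v(3, -1) = -24

-24


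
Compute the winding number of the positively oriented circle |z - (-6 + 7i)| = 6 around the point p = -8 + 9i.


Step 1: Center c = (-6, 7), radius = 6
Step 2: |p - c|^2 = (-2)^2 + 2^2 = 8
Step 3: r^2 = 36
Step 4: |p-c| < r so winding number = 1

1


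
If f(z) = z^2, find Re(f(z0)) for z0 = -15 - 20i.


Step 1: z0 = -15 - 20i
Step 2: z0^2 = (-15)^2 - (-20)^2 + 600i
Step 3: real part = 225 - 400 = -175

-175


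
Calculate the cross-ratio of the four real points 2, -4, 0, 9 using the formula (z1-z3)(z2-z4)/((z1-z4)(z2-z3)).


Step 1: (z1-z3)(z2-z4) = 2 * (-13) = -26
Step 2: (z1-z4)(z2-z3) = (-7) * (-4) = 28
Step 3: Cross-ratio = -26/28 = -13/14

-13/14


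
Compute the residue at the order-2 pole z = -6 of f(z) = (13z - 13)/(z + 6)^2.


Step 1: Pole of order 2 at z = -6
Step 2: Res = lim d/dz [(z + 6)^2 * f(z)] as z -> -6
Step 3: (z + 6)^2 * f(z) = 13z - 13
Step 4: d/dz[13z - 13] = 13

13


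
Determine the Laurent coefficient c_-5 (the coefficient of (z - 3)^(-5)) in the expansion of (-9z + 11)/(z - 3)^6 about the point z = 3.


Step 1: Write the numerator in powers of (z - 3): -9z + 11 = -9(z - 3) + (-9*3 + 11) = -9(z - 3) - 16
Step 2: Divide by (z - 3)^6: f(z) = -16(z - 3)^(-6) - 9(z - 3)^(-5)
Step 3: This finite sum is the Laurent series of f about z = 3.
Step 4: Coefficient of (z - 3)^(-5) = coefficient of (z - 3) in the re-centred numerator = -9

-9


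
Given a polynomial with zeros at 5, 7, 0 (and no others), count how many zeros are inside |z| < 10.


Step 1: Check each root:
  z = 5: |5| = 5 < 10
  z = 7: |7| = 7 < 10
  z = 0: |0| = 0 < 10
Step 2: Count = 3

3


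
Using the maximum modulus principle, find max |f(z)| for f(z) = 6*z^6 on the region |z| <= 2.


Step 1: On |z| = 2, |f(z)| = 6 * |z|^6 = 6 * 2^6
Step 2: By maximum modulus principle, maximum is on boundary.
Step 3: Maximum = 6 * 64 = 384

384


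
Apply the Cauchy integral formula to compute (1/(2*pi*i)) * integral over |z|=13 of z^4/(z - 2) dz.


Step 1: f(z) = z^4, a = 2 is inside |z| = 13
Step 2: By Cauchy integral formula: (1/(2pi*i)) * integral = f(a)
Step 3: f(2) = 2^4 = 16

16


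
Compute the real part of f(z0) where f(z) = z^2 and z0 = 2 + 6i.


Step 1: z0 = 2 + 6i
Step 2: z0^2 = 2^2 - 6^2 + 24i
Step 3: real part = 4 - 36 = -32

-32


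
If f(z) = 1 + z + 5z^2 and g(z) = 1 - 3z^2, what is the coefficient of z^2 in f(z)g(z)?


Step 1: z^2 term in f*g comes from: (1)*(-3z^2) + (z)*(0) + (5z^2)*(1)
Step 2: = -3 + 0 + 5
Step 3: = 2

2


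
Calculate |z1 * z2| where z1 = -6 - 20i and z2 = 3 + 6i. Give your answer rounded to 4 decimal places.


Step 1: |z1| = sqrt((-6)^2 + (-20)^2) = sqrt(436)
Step 2: |z2| = sqrt(3^2 + 6^2) = sqrt(45)
Step 3: |z1*z2| = |z1|*|z2| = sqrt(436) * sqrt(45) = sqrt(436 * 45) = sqrt(19620)
Step 4: = 140.0714

140.0714


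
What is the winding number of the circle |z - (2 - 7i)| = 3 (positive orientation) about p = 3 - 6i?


Step 1: Center c = (2, -7), radius = 3
Step 2: |p - c|^2 = 1^2 + 1^2 = 2
Step 3: r^2 = 9
Step 4: |p-c| < r so winding number = 1

1


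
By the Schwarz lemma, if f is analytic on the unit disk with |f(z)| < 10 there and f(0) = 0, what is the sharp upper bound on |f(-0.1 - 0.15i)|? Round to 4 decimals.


Step 1: g = f/10 maps D -> D with g(0) = 0, so by the Schwarz lemma |g(z)| <= |z|, i.e. |f(z)| <= 10|z|; this is sharp (f(z) = 10z).
Step 2: |z0|^2 = (-0.1)^2 + (-0.15)^2 = 0.0325
Step 3: |z0| = sqrt(0.0325) = 0.180278
Step 4: Best bound = 10 * |z0| = 10 * 0.180278 = 1.8028

1.8028


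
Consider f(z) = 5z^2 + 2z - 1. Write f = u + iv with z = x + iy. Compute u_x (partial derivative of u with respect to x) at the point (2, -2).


Step 1: f(z) = 5(x+iy)^2 + 2(x+iy) - 1
Step 2: u = 5(x^2 - y^2) + 2x - 1
Step 3: u_x = 10x + 2
Step 4: At (2, -2): u_x = 20 + 2 = 22

22


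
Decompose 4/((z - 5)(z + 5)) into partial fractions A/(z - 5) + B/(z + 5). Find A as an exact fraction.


Step 1: Multiply both sides by (z - 5) and set z = 5
Step 2: A = 4 / (5 + 5)
Step 3: A = 4 / 10
Step 4: A = 2/5

2/5


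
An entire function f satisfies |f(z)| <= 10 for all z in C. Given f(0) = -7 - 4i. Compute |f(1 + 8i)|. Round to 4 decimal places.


Step 1: By Liouville's theorem, a bounded entire function is constant.
Step 2: f(z) = f(0) = -7 - 4i for all z.
Step 3: |f(w)| = |-7 - 4i| = sqrt(49 + 16)
Step 4: = 8.0623

8.0623


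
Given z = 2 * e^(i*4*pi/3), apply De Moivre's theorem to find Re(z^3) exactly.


Step 1: By De Moivre's theorem, z^3 = 2^3 * e^(i*3*4*pi/3) = 8 * (cos(4*pi) + i*sin(4*pi))
Step 2: |z|^3 = 2^3 = 8
Step 3: Reduce the angle mod 2*pi: 4*pi - 4*pi = 0
Step 4: cos(0) = 1
Step 5: Re(z^3) = 8 * 1 = 8

8


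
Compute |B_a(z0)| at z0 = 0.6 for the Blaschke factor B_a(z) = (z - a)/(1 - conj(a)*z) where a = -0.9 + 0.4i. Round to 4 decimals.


Step 1: Numerator z0 - a = 0.6 - (-0.9 + 0.4i) = 1.5 - 0.4i
Step 2: Denominator 1 - conj(a)*z0 = 1 - (-0.9 - 0.4i)*0.6 = 1.54 + 0.24i
Step 3: |z0 - a|^2 = 1.5^2 + (-0.4)^2 = 2.41; |1 - conj(a)*z0|^2 = 1.54^2 + 0.24^2 = 2.4292
Step 4: |B_a(0.6)| = sqrt(2.41 / 2.4292) = sqrt(0.992096)
Step 5: = 0.996

0.996


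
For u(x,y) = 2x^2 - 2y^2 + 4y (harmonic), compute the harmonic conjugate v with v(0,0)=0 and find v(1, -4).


Step 1: v_x = -u_y = 4y - 4
Step 2: v_y = u_x = 4x + 0
Step 3: v = 4xy - 4x + C
Step 4: v(0,0) = 0 => C = 0
Step 5: v(1, -4) = -20

-20


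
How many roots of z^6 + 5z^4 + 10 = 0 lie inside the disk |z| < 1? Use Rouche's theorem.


Step 1: On |z| = 1 the three terms have sizes |z^6| = 1^6 = 1, |5z^4| = 5*1^4 = 5, |10| = 10
Step 2: The dominant term is g(z) = 10; let h(z) = z^6 + 5z^4 so f = g + h
Step 3: On |z| = 1: |g| = 10 and |h| <= 1 + 5 = 6
Step 4: Since 10 > 6, |h| < |g| on |z| = 1, so by Rouche f has the same number of zeros as g inside |z| < 1
Step 5: g(z) = 10 is a nonzero constant with no zeros inside |z| < 1. Answer = 0

0


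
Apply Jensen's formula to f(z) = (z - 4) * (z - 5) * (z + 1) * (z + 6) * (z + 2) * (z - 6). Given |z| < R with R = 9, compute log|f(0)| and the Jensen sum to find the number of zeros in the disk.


Jensen's formula: (1/2pi)*integral log|f(Re^it)|dt = log|f(0)| + sum_{|a_k|<R} log(R/|a_k|)
Step 1: f(0) = (-4) * (-5) * 1 * 6 * 2 * (-6) = -1440
Step 2: log|f(0)| = log|4| + log|5| + log|-1| + log|-6| + log|-2| + log|6| = 7.2724
Step 3: Zeros inside |z| < 9: 4, 5, -1, -6, -2, 6
Step 4: Jensen sum = log(9/4) + log(9/5) + log(9/1) + log(9/6) + log(9/2) + log(9/6) = 5.9109
Step 5: n(R) = number of terms in the Jensen sum = count of zeros inside |z| < 9 = 6

6


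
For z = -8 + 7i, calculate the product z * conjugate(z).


Step 1: conj(z) = -8 - 7i
Step 2: z * conj(z) = (-8)^2 + 7^2
Step 3: = 64 + 49 = 113

113


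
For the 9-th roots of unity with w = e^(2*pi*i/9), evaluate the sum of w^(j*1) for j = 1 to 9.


Step 1: The sum sum_{j=1}^{n} w^(k*j) equals n if n | k, else 0.
Step 2: Here n = 9, k = 1
Step 3: Does n divide k? 9 | 1 -> False
Step 4: Sum = 0

0


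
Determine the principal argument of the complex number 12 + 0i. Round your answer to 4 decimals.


Step 1: z = 12 + 0i
Step 2: arg(z) = atan2(0, 12)
Step 3: arg(z) = 0.0

0.0


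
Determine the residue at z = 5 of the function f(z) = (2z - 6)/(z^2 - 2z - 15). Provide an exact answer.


Step 1: Q(z) = z^2 - 2z - 15 = (z - 5)(z + 3)
Step 2: Q'(z) = 2z - 2
Step 3: Q'(5) = 8, P(5) = 4
Step 4: Res = P(5)/Q'(5) = 4/8 = 1/2

1/2


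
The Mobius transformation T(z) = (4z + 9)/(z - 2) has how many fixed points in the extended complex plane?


Step 1: Fixed points satisfy T(z) = z
Step 2: z^2 - 6z - 9 = 0
Step 3: Discriminant = (-6)^2 - 4*1*(-9) = 72
Step 4: Number of fixed points = 2

2


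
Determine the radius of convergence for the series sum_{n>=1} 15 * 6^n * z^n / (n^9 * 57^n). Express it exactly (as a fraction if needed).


Step 1: General term a_n = 15 * 6^n / (n^9 * 57^n)
Step 2: By the root test, |a_n|^(1/n) = 15^(1/n) * 6 / (n^(9/n) * 57) -> 6/57 as n -> infinity (since 15^(1/n) -> 1 and n^(9/n) -> 1)
Step 3: R = 1/lim|a_n|^(1/n) = 57/6 = 19/2

19/2


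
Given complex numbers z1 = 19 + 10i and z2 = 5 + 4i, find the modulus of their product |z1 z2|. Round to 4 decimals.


Step 1: |z1| = sqrt(19^2 + 10^2) = sqrt(461)
Step 2: |z2| = sqrt(5^2 + 4^2) = sqrt(41)
Step 3: |z1*z2| = |z1|*|z2| = sqrt(461) * sqrt(41) = sqrt(461 * 41) = sqrt(18901)
Step 4: = 137.4809

137.4809


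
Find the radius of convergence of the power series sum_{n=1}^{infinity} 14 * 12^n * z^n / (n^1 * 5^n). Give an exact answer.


Step 1: General term a_n = 14 * 12^n / (n^1 * 5^n)
Step 2: By the root test, |a_n|^(1/n) = 14^(1/n) * 12 / (n^(1/n) * 5) -> 12/5 as n -> infinity (since 14^(1/n) -> 1 and n^(1/n) -> 1)
Step 3: R = 1/lim|a_n|^(1/n) = 5/12

5/12


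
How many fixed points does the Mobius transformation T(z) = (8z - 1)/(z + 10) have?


Step 1: Fixed points satisfy T(z) = z
Step 2: z^2 + 2z + 1 = 0
Step 3: Discriminant = 2^2 - 4*1*1 = 0
Step 4: Number of fixed points = 1

1


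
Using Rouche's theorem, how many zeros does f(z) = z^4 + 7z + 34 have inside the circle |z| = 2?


Step 1: On |z| = 2 the three terms have sizes |z^4| = 2^4 = 16, |7z| = 7*2 = 14, |34| = 34
Step 2: The dominant term is g(z) = 34; let h(z) = z^4 + 7z so f = g + h
Step 3: On |z| = 2: |g| = 34 and |h| <= 16 + 14 = 30
Step 4: Since 34 > 30, |h| < |g| on |z| = 2, so by Rouche f has the same number of zeros as g inside |z| < 2
Step 5: g(z) = 34 is a nonzero constant with no zeros inside |z| < 2. Answer = 0

0


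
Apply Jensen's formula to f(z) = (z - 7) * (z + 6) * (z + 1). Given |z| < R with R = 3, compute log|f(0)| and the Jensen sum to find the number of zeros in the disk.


Jensen's formula: (1/2pi)*integral log|f(Re^it)|dt = log|f(0)| + sum_{|a_k|<R} log(R/|a_k|)
Step 1: f(0) = (-7) * 6 * 1 = -42
Step 2: log|f(0)| = log|7| + log|-6| + log|-1| = 3.7377
Step 3: Zeros inside |z| < 3: -1
Step 4: Jensen sum = log(3/1) = 1.0986
Step 5: n(R) = number of terms in the Jensen sum = count of zeros inside |z| < 3 = 1

1


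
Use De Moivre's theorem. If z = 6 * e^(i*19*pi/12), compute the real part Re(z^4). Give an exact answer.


Step 1: By De Moivre's theorem, z^4 = 6^4 * e^(i*4*19*pi/12) = 1296 * (cos(19*pi/3) + i*sin(19*pi/3))
Step 2: |z|^4 = 6^4 = 1296
Step 3: Reduce the angle mod 2*pi: 19*pi/3 - 6*pi = pi/3
Step 4: cos(pi/3) = 1/2
Step 5: Re(z^4) = 1296 * 1/2 = 648

648


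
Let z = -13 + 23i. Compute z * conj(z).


Step 1: conj(z) = -13 - 23i
Step 2: z * conj(z) = (-13)^2 + 23^2
Step 3: = 169 + 529 = 698

698


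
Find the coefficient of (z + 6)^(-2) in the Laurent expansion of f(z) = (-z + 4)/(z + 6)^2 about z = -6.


Step 1: Write the numerator in powers of (z + 6): -z + 4 = -(z + 6) + (-1*(-6) + 4) = -(z + 6) + 10
Step 2: Divide by (z + 6)^2: f(z) = 10(z + 6)^(-2) - (z + 6)^(-1)
Step 3: This finite sum is the Laurent series of f about z = -6.
Step 4: Coefficient of (z + 6)^(-2) = -1*(-6) + 4 = 10

10


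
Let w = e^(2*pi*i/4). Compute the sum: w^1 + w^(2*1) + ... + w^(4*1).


Step 1: The sum sum_{j=1}^{n} w^(k*j) equals n if n | k, else 0.
Step 2: Here n = 4, k = 1
Step 3: Does n divide k? 4 | 1 -> False
Step 4: Sum = 0

0


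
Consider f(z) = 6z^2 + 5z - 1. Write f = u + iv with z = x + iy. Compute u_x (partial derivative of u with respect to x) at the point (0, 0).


Step 1: f(z) = 6(x+iy)^2 + 5(x+iy) - 1
Step 2: u = 6(x^2 - y^2) + 5x - 1
Step 3: u_x = 12x + 5
Step 4: At (0, 0): u_x = 0 + 5 = 5

5


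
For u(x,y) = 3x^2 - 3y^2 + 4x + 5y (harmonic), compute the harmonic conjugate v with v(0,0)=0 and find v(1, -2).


Step 1: v_x = -u_y = 6y - 5
Step 2: v_y = u_x = 6x + 4
Step 3: v = 6xy - 5x + 4y + C
Step 4: v(0,0) = 0 => C = 0
Step 5: v(1, -2) = -25

-25


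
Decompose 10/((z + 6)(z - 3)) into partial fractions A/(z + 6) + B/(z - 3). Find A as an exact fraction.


Step 1: Multiply both sides by (z + 6) and set z = -6
Step 2: A = 10 / (-6 - 3)
Step 3: A = 10 / (-9)
Step 4: A = -10/9

-10/9


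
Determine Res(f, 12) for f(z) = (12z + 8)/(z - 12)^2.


Step 1: Pole of order 2 at z = 12
Step 2: Res = lim d/dz [(z - 12)^2 * f(z)] as z -> 12
Step 3: (z - 12)^2 * f(z) = 12z + 8
Step 4: d/dz[12z + 8] = 12

12


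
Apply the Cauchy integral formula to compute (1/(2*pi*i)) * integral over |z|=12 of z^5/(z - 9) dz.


Step 1: f(z) = z^5, a = 9 is inside |z| = 12
Step 2: By Cauchy integral formula: (1/(2pi*i)) * integral = f(a)
Step 3: f(9) = 9^5 = 59049

59049


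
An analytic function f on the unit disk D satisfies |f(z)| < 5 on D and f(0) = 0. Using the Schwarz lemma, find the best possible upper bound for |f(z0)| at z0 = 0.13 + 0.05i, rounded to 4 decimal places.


Step 1: g = f/5 maps D -> D with g(0) = 0, so by the Schwarz lemma |g(z)| <= |z|, i.e. |f(z)| <= 5|z|; this is sharp (f(z) = 5z).
Step 2: |z0|^2 = 0.13^2 + 0.05^2 = 0.0194
Step 3: |z0| = sqrt(0.0194) = 0.139284
Step 4: Best bound = 5 * |z0| = 5 * 0.139284 = 0.6964

0.6964


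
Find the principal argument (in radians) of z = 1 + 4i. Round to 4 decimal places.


Step 1: z = 1 + 4i
Step 2: arg(z) = atan2(4, 1)
Step 3: arg(z) = 1.3258

1.3258


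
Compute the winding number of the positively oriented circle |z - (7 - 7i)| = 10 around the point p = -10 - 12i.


Step 1: Center c = (7, -7), radius = 10
Step 2: |p - c|^2 = (-17)^2 + (-5)^2 = 314
Step 3: r^2 = 100
Step 4: |p-c| > r so winding number = 0

0


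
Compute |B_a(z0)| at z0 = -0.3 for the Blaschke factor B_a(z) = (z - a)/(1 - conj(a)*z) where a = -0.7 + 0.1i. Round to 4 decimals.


Step 1: Numerator z0 - a = -0.3 - (-0.7 + 0.1i) = 0.4 - 0.1i
Step 2: Denominator 1 - conj(a)*z0 = 1 - (-0.7 - 0.1i)*(-0.3) = 0.79 - 0.03i
Step 3: |z0 - a|^2 = 0.4^2 + (-0.1)^2 = 0.17; |1 - conj(a)*z0|^2 = 0.79^2 + (-0.03)^2 = 0.625
Step 4: |B_a(-0.3)| = sqrt(0.17 / 0.625) = sqrt(0.272)
Step 5: = 0.5215

0.5215


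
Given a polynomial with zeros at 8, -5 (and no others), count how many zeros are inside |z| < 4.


Step 1: Check each root:
  z = 8: |8| = 8 >= 4
  z = -5: |-5| = 5 >= 4
Step 2: Count = 0

0


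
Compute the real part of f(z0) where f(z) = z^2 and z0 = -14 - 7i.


Step 1: z0 = -14 - 7i
Step 2: z0^2 = (-14)^2 - (-7)^2 + 196i
Step 3: real part = 196 - 49 = 147

147


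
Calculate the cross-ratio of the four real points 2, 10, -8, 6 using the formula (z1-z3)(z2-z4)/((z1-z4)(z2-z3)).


Step 1: (z1-z3)(z2-z4) = 10 * 4 = 40
Step 2: (z1-z4)(z2-z3) = (-4) * 18 = -72
Step 3: Cross-ratio = -40/72 = -5/9

-5/9


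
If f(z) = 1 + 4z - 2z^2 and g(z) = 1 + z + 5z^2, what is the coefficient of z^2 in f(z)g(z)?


Step 1: z^2 term in f*g comes from: (1)*(5z^2) + (4z)*(z) + (-2z^2)*(1)
Step 2: = 5 + 4 - 2
Step 3: = 7

7


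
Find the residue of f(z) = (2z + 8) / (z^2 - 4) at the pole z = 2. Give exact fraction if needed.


Step 1: Q(z) = z^2 - 4 = (z - 2)(z + 2)
Step 2: Q'(z) = 2z
Step 3: Q'(2) = 4, P(2) = 12
Step 4: Res = P(2)/Q'(2) = 12/4 = 3

3


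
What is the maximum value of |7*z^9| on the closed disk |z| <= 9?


Step 1: On |z| = 9, |f(z)| = 7 * |z|^9 = 7 * 9^9
Step 2: By maximum modulus principle, maximum is on boundary.
Step 3: Maximum = 7 * 387420489 = 2711943423

2711943423


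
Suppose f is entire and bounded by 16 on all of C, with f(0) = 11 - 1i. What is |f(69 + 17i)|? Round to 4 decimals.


Step 1: By Liouville's theorem, a bounded entire function is constant.
Step 2: f(z) = f(0) = 11 - 1i for all z.
Step 3: |f(w)| = |11 - 1i| = sqrt(121 + 1)
Step 4: = 11.0454

11.0454


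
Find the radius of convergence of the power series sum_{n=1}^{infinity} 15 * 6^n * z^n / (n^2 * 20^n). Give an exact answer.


Step 1: General term a_n = 15 * 6^n / (n^2 * 20^n)
Step 2: By the root test, |a_n|^(1/n) = 15^(1/n) * 6 / (n^(2/n) * 20) -> 6/20 as n -> infinity (since 15^(1/n) -> 1 and n^(2/n) -> 1)
Step 3: R = 1/lim|a_n|^(1/n) = 20/6 = 10/3

10/3


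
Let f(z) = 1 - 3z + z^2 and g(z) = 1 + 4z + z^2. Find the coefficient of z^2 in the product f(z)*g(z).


Step 1: z^2 term in f*g comes from: (1)*(z^2) + (-3z)*(4z) + (z^2)*(1)
Step 2: = 1 - 12 + 1
Step 3: = -10

-10


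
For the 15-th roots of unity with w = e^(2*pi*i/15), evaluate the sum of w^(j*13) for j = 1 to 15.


Step 1: The sum sum_{j=1}^{n} w^(k*j) equals n if n | k, else 0.
Step 2: Here n = 15, k = 13
Step 3: Does n divide k? 15 | 13 -> False
Step 4: Sum = 0

0


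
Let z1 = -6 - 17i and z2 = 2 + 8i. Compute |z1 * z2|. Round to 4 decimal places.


Step 1: |z1| = sqrt((-6)^2 + (-17)^2) = sqrt(325)
Step 2: |z2| = sqrt(2^2 + 8^2) = sqrt(68)
Step 3: |z1*z2| = |z1|*|z2| = sqrt(325) * sqrt(68) = sqrt(325 * 68) = sqrt(22100)
Step 4: = 148.6607

148.6607


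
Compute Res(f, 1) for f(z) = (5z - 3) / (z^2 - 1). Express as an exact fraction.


Step 1: Q(z) = z^2 - 1 = (z - 1)(z + 1)
Step 2: Q'(z) = 2z
Step 3: Q'(1) = 2, P(1) = 2
Step 4: Res = P(1)/Q'(1) = 2/2 = 1

1


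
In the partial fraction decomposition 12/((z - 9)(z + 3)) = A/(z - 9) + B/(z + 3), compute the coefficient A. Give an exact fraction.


Step 1: Multiply both sides by (z - 9) and set z = 9
Step 2: A = 12 / (9 + 3)
Step 3: A = 12 / 12
Step 4: A = 1

1


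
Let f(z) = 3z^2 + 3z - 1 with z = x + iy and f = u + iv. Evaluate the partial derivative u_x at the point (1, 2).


Step 1: f(z) = 3(x+iy)^2 + 3(x+iy) - 1
Step 2: u = 3(x^2 - y^2) + 3x - 1
Step 3: u_x = 6x + 3
Step 4: At (1, 2): u_x = 6 + 3 = 9

9


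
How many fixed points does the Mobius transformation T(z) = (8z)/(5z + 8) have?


Step 1: Fixed points satisfy T(z) = z
Step 2: 5z^2 = 0
Step 3: Discriminant = 0^2 - 4*5*0 = 0
Step 4: Number of fixed points = 1

1


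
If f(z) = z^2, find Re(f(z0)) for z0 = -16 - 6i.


Step 1: z0 = -16 - 6i
Step 2: z0^2 = (-16)^2 - (-6)^2 + 192i
Step 3: real part = 256 - 36 = 220

220


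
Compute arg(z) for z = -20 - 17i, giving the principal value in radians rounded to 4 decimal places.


Step 1: z = -20 - 17i
Step 2: arg(z) = atan2(-17, -20)
Step 3: arg(z) = -2.4371

-2.4371


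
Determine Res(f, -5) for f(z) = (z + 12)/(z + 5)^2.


Step 1: Pole of order 2 at z = -5
Step 2: Res = lim d/dz [(z + 5)^2 * f(z)] as z -> -5
Step 3: (z + 5)^2 * f(z) = z + 12
Step 4: d/dz[z + 12] = 1

1


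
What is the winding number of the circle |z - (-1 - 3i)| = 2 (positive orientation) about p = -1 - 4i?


Step 1: Center c = (-1, -3), radius = 2
Step 2: |p - c|^2 = 0^2 + (-1)^2 = 1
Step 3: r^2 = 4
Step 4: |p-c| < r so winding number = 1

1


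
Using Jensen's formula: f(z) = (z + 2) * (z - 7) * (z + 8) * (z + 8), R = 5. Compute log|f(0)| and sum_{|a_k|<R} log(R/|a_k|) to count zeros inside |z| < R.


Jensen's formula: (1/2pi)*integral log|f(Re^it)|dt = log|f(0)| + sum_{|a_k|<R} log(R/|a_k|)
Step 1: f(0) = 2 * (-7) * 8 * 8 = -896
Step 2: log|f(0)| = log|-2| + log|7| + log|-8| + log|-8| = 6.7979
Step 3: Zeros inside |z| < 5: -2
Step 4: Jensen sum = log(5/2) = 0.9163
Step 5: n(R) = number of terms in the Jensen sum = count of zeros inside |z| < 5 = 1

1


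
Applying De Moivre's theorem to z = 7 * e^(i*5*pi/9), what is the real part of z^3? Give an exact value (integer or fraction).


Step 1: By De Moivre's theorem, z^3 = 7^3 * e^(i*3*5*pi/9) = 343 * (cos(5*pi/3) + i*sin(5*pi/3))
Step 2: |z|^3 = 7^3 = 343
Step 3: The angle 5*pi/3 already lies in [0, 2*pi)
Step 4: cos(5*pi/3) = 1/2
Step 5: Re(z^3) = 343 * 1/2 = 343/2

343/2


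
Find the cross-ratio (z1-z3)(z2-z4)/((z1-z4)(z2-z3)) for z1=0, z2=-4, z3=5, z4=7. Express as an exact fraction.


Step 1: (z1-z3)(z2-z4) = (-5) * (-11) = 55
Step 2: (z1-z4)(z2-z3) = (-7) * (-9) = 63
Step 3: Cross-ratio = 55/63 = 55/63

55/63


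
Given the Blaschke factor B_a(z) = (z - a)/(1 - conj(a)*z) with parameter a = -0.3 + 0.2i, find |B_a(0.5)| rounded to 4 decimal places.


Step 1: Numerator z0 - a = 0.5 - (-0.3 + 0.2i) = 0.8 - 0.2i
Step 2: Denominator 1 - conj(a)*z0 = 1 - (-0.3 - 0.2i)*0.5 = 1.15 + 0.1i
Step 3: |z0 - a|^2 = 0.8^2 + (-0.2)^2 = 0.68; |1 - conj(a)*z0|^2 = 1.15^2 + 0.1^2 = 1.3325
Step 4: |B_a(0.5)| = sqrt(0.68 / 1.3325) = sqrt(0.510319)
Step 5: = 0.7144

0.7144


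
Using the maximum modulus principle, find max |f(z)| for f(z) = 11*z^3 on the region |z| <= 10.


Step 1: On |z| = 10, |f(z)| = 11 * |z|^3 = 11 * 10^3
Step 2: By maximum modulus principle, maximum is on boundary.
Step 3: Maximum = 11 * 1000 = 11000

11000


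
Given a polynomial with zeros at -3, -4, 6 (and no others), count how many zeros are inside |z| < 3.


Step 1: Check each root:
  z = -3: |-3| = 3 >= 3
  z = -4: |-4| = 4 >= 3
  z = 6: |6| = 6 >= 3
Step 2: Count = 0

0


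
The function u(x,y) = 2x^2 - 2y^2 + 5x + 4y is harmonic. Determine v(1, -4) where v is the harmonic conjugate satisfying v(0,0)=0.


Step 1: v_x = -u_y = 4y - 4
Step 2: v_y = u_x = 4x + 5
Step 3: v = 4xy - 4x + 5y + C
Step 4: v(0,0) = 0 => C = 0
Step 5: v(1, -4) = -40

-40


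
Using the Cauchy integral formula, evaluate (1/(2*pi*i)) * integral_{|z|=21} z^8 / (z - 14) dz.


Step 1: f(z) = z^8, a = 14 is inside |z| = 21
Step 2: By Cauchy integral formula: (1/(2pi*i)) * integral = f(a)
Step 3: f(14) = 14^8 = 1475789056

1475789056


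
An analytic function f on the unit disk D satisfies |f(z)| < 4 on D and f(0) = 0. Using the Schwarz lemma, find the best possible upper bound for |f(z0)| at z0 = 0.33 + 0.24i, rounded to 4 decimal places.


Step 1: g = f/4 maps D -> D with g(0) = 0, so by the Schwarz lemma |g(z)| <= |z|, i.e. |f(z)| <= 4|z|; this is sharp (f(z) = 4z).
Step 2: |z0|^2 = 0.33^2 + 0.24^2 = 0.1665
Step 3: |z0| = sqrt(0.1665) = 0.408044
Step 4: Best bound = 4 * |z0| = 4 * 0.408044 = 1.6322

1.6322


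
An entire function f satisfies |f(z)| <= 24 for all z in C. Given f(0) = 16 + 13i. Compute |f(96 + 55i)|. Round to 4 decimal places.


Step 1: By Liouville's theorem, a bounded entire function is constant.
Step 2: f(z) = f(0) = 16 + 13i for all z.
Step 3: |f(w)| = |16 + 13i| = sqrt(256 + 169)
Step 4: = 20.6155

20.6155
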